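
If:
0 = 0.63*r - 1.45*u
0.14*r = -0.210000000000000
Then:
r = -1.50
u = -0.65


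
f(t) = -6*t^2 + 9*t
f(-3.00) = -81.00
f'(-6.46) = 86.52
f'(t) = 9 - 12*t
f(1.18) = 2.27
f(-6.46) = -308.53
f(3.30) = -35.64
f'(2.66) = -22.92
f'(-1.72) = 29.64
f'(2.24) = -17.88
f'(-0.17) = 11.04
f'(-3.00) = 45.00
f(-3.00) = -81.00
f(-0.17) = -1.70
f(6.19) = -174.19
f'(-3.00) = 45.00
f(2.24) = -9.95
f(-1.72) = -33.23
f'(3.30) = -30.60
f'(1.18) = -5.16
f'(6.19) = -65.28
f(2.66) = -18.51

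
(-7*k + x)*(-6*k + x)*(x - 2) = 42*k^2*x - 84*k^2 - 13*k*x^2 + 26*k*x + x^3 - 2*x^2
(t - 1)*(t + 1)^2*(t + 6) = t^4 + 7*t^3 + 5*t^2 - 7*t - 6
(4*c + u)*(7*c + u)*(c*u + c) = 28*c^3*u + 28*c^3 + 11*c^2*u^2 + 11*c^2*u + c*u^3 + c*u^2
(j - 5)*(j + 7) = j^2 + 2*j - 35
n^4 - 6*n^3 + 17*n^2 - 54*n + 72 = (n - 4)*(n - 2)*(n - 3*I)*(n + 3*I)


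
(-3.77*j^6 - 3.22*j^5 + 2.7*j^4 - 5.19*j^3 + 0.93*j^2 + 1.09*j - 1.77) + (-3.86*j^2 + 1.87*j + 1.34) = -3.77*j^6 - 3.22*j^5 + 2.7*j^4 - 5.19*j^3 - 2.93*j^2 + 2.96*j - 0.43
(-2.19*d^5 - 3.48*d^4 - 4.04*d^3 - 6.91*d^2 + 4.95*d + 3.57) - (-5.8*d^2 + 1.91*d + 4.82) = -2.19*d^5 - 3.48*d^4 - 4.04*d^3 - 1.11*d^2 + 3.04*d - 1.25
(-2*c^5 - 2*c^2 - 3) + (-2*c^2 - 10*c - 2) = -2*c^5 - 4*c^2 - 10*c - 5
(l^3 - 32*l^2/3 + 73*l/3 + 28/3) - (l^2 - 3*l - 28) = l^3 - 35*l^2/3 + 82*l/3 + 112/3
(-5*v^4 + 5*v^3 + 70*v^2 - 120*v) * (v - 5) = -5*v^5 + 30*v^4 + 45*v^3 - 470*v^2 + 600*v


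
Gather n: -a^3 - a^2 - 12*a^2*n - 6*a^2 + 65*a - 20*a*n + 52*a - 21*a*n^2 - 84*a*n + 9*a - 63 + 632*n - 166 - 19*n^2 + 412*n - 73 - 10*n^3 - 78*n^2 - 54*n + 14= -a^3 - 7*a^2 + 126*a - 10*n^3 + n^2*(-21*a - 97) + n*(-12*a^2 - 104*a + 990) - 288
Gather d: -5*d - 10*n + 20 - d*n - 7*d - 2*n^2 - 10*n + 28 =d*(-n - 12) - 2*n^2 - 20*n + 48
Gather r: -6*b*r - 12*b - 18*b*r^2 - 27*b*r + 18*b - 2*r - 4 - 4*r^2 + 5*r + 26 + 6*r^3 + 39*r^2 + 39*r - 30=6*b + 6*r^3 + r^2*(35 - 18*b) + r*(42 - 33*b) - 8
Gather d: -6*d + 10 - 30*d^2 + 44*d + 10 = -30*d^2 + 38*d + 20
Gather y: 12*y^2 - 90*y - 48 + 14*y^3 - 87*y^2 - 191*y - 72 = 14*y^3 - 75*y^2 - 281*y - 120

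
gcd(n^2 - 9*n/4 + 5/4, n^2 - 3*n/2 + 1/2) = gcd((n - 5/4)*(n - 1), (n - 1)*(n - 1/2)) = n - 1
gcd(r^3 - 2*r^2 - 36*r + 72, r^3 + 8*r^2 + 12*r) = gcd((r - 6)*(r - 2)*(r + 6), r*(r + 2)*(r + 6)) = r + 6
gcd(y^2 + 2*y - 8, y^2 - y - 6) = 1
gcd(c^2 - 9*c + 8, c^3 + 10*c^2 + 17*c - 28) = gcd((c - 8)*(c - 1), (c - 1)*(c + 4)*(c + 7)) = c - 1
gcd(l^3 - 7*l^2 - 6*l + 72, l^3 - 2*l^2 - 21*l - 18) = l^2 - 3*l - 18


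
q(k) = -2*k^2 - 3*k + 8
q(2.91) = -17.67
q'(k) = -4*k - 3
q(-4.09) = -13.19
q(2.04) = -6.44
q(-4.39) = -17.37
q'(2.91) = -14.64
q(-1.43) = 8.20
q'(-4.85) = 16.40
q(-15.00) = -397.00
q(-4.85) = -24.50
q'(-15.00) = 57.00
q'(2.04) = -11.16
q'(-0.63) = -0.48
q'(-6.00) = 21.00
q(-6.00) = -46.00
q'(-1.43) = 2.72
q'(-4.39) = 14.56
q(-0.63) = 9.10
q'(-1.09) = 1.36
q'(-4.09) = 13.36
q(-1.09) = 8.89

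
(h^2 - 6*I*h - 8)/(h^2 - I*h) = (h^2 - 6*I*h - 8)/(h*(h - I))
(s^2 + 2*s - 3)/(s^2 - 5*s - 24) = (s - 1)/(s - 8)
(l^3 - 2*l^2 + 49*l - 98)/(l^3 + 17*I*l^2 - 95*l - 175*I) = (l^2 - l*(2 + 7*I) + 14*I)/(l^2 + 10*I*l - 25)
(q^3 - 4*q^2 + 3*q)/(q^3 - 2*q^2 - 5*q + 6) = q/(q + 2)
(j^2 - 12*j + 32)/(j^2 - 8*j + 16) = (j - 8)/(j - 4)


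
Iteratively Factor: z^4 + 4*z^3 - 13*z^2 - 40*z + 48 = (z - 1)*(z^3 + 5*z^2 - 8*z - 48) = (z - 1)*(z + 4)*(z^2 + z - 12) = (z - 3)*(z - 1)*(z + 4)*(z + 4)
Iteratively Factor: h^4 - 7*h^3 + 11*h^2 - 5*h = (h - 5)*(h^3 - 2*h^2 + h) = h*(h - 5)*(h^2 - 2*h + 1) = h*(h - 5)*(h - 1)*(h - 1)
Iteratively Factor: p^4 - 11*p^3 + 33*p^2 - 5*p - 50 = (p - 2)*(p^3 - 9*p^2 + 15*p + 25) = (p - 5)*(p - 2)*(p^2 - 4*p - 5) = (p - 5)*(p - 2)*(p + 1)*(p - 5)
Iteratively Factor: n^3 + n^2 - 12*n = (n)*(n^2 + n - 12) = n*(n + 4)*(n - 3)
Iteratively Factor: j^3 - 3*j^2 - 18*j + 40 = (j - 2)*(j^2 - j - 20) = (j - 5)*(j - 2)*(j + 4)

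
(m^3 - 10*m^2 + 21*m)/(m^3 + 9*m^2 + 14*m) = (m^2 - 10*m + 21)/(m^2 + 9*m + 14)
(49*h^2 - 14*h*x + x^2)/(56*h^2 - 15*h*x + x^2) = (-7*h + x)/(-8*h + x)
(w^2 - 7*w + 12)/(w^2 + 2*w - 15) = (w - 4)/(w + 5)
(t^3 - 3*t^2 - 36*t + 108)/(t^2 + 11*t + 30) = (t^2 - 9*t + 18)/(t + 5)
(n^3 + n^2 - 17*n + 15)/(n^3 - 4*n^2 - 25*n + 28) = (n^2 + 2*n - 15)/(n^2 - 3*n - 28)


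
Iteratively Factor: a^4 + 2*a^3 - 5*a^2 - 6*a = (a - 2)*(a^3 + 4*a^2 + 3*a) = a*(a - 2)*(a^2 + 4*a + 3) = a*(a - 2)*(a + 1)*(a + 3)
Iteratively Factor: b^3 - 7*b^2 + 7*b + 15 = (b + 1)*(b^2 - 8*b + 15) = (b - 3)*(b + 1)*(b - 5)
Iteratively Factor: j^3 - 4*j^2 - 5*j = (j - 5)*(j^2 + j) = (j - 5)*(j + 1)*(j)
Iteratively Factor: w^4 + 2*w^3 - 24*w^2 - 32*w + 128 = (w + 4)*(w^3 - 2*w^2 - 16*w + 32) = (w - 2)*(w + 4)*(w^2 - 16) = (w - 4)*(w - 2)*(w + 4)*(w + 4)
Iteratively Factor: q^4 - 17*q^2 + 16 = (q + 4)*(q^3 - 4*q^2 - q + 4) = (q + 1)*(q + 4)*(q^2 - 5*q + 4) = (q - 4)*(q + 1)*(q + 4)*(q - 1)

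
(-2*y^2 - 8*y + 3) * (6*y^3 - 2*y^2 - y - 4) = -12*y^5 - 44*y^4 + 36*y^3 + 10*y^2 + 29*y - 12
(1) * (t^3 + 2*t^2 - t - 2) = t^3 + 2*t^2 - t - 2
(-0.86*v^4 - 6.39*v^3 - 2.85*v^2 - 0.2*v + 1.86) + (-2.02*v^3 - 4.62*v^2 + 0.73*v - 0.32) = -0.86*v^4 - 8.41*v^3 - 7.47*v^2 + 0.53*v + 1.54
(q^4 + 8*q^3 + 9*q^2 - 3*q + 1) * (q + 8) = q^5 + 16*q^4 + 73*q^3 + 69*q^2 - 23*q + 8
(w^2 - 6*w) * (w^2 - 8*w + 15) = w^4 - 14*w^3 + 63*w^2 - 90*w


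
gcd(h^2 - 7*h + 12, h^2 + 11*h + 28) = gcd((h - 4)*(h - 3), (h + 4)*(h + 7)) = 1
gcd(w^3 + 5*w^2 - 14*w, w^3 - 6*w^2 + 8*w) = w^2 - 2*w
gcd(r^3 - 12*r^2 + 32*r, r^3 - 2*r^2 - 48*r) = r^2 - 8*r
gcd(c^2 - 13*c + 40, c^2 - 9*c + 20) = c - 5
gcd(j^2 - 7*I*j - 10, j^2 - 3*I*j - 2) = j - 2*I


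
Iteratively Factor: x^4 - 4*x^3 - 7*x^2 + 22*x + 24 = (x + 1)*(x^3 - 5*x^2 - 2*x + 24) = (x - 4)*(x + 1)*(x^2 - x - 6) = (x - 4)*(x - 3)*(x + 1)*(x + 2)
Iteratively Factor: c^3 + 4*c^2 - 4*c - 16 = (c + 4)*(c^2 - 4) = (c + 2)*(c + 4)*(c - 2)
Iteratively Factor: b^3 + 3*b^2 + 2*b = (b + 1)*(b^2 + 2*b) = (b + 1)*(b + 2)*(b)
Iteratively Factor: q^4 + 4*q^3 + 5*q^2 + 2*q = (q + 1)*(q^3 + 3*q^2 + 2*q) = q*(q + 1)*(q^2 + 3*q + 2) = q*(q + 1)^2*(q + 2)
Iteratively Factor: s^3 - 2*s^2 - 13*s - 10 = (s + 1)*(s^2 - 3*s - 10) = (s - 5)*(s + 1)*(s + 2)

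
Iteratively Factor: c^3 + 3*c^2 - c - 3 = (c + 1)*(c^2 + 2*c - 3) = (c - 1)*(c + 1)*(c + 3)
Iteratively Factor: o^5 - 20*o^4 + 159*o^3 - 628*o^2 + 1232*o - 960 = (o - 5)*(o^4 - 15*o^3 + 84*o^2 - 208*o + 192) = (o - 5)*(o - 4)*(o^3 - 11*o^2 + 40*o - 48) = (o - 5)*(o - 4)*(o - 3)*(o^2 - 8*o + 16) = (o - 5)*(o - 4)^2*(o - 3)*(o - 4)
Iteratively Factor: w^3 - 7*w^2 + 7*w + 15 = (w - 5)*(w^2 - 2*w - 3) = (w - 5)*(w - 3)*(w + 1)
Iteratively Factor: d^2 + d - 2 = (d - 1)*(d + 2)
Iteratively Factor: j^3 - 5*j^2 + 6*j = (j - 3)*(j^2 - 2*j) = (j - 3)*(j - 2)*(j)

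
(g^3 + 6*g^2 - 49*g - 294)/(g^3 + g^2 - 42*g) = (g^2 - g - 42)/(g*(g - 6))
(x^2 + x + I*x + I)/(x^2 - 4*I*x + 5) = (x + 1)/(x - 5*I)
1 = 1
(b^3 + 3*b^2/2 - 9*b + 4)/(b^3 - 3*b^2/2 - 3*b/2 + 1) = (b + 4)/(b + 1)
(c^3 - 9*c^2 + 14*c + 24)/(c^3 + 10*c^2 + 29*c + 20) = (c^2 - 10*c + 24)/(c^2 + 9*c + 20)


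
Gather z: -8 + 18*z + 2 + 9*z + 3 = 27*z - 3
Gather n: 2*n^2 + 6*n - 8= 2*n^2 + 6*n - 8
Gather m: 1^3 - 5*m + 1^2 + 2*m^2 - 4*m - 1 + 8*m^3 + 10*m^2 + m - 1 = 8*m^3 + 12*m^2 - 8*m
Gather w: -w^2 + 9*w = -w^2 + 9*w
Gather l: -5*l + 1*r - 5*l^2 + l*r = -5*l^2 + l*(r - 5) + r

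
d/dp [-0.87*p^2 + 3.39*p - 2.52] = 3.39 - 1.74*p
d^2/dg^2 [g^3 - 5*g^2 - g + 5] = 6*g - 10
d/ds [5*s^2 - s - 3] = 10*s - 1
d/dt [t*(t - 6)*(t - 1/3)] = 3*t^2 - 38*t/3 + 2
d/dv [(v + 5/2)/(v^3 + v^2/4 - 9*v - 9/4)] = 4*(4*v^3 + v^2 - 36*v - (2*v + 5)*(6*v^2 + v - 18) - 9)/(4*v^3 + v^2 - 36*v - 9)^2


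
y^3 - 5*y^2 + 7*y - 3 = (y - 3)*(y - 1)^2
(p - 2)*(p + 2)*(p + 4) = p^3 + 4*p^2 - 4*p - 16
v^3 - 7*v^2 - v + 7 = (v - 7)*(v - 1)*(v + 1)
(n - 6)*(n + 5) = n^2 - n - 30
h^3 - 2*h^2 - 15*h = h*(h - 5)*(h + 3)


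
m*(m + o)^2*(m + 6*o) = m^4 + 8*m^3*o + 13*m^2*o^2 + 6*m*o^3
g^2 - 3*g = g*(g - 3)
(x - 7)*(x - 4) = x^2 - 11*x + 28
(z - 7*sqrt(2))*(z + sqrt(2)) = z^2 - 6*sqrt(2)*z - 14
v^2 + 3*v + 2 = (v + 1)*(v + 2)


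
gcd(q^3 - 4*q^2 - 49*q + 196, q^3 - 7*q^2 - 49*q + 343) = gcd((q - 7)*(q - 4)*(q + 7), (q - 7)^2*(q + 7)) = q^2 - 49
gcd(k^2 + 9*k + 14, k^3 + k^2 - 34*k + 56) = k + 7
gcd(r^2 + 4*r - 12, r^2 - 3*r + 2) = r - 2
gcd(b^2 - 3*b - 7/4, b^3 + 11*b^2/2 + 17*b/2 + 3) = b + 1/2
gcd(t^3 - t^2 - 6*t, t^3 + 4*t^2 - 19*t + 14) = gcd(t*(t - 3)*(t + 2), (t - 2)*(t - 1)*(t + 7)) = 1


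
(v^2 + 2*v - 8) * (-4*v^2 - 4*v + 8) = -4*v^4 - 12*v^3 + 32*v^2 + 48*v - 64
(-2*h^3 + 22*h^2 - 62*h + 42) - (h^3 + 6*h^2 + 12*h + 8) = -3*h^3 + 16*h^2 - 74*h + 34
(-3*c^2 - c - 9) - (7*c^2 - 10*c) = -10*c^2 + 9*c - 9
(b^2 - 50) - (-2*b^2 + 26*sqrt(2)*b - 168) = 3*b^2 - 26*sqrt(2)*b + 118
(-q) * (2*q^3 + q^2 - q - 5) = -2*q^4 - q^3 + q^2 + 5*q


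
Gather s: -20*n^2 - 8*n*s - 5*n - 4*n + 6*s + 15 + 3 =-20*n^2 - 9*n + s*(6 - 8*n) + 18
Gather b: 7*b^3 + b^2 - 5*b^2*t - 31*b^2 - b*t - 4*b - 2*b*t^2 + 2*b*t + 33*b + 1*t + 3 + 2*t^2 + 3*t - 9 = 7*b^3 + b^2*(-5*t - 30) + b*(-2*t^2 + t + 29) + 2*t^2 + 4*t - 6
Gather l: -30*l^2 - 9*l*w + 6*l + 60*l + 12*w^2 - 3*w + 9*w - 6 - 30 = -30*l^2 + l*(66 - 9*w) + 12*w^2 + 6*w - 36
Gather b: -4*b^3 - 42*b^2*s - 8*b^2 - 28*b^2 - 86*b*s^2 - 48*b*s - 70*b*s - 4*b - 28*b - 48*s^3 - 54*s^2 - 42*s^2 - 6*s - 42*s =-4*b^3 + b^2*(-42*s - 36) + b*(-86*s^2 - 118*s - 32) - 48*s^3 - 96*s^2 - 48*s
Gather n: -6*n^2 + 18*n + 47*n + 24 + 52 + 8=-6*n^2 + 65*n + 84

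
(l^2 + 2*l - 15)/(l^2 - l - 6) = (l + 5)/(l + 2)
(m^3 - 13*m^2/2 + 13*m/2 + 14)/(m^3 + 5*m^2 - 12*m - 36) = (2*m^3 - 13*m^2 + 13*m + 28)/(2*(m^3 + 5*m^2 - 12*m - 36))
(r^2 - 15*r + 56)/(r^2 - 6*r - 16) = (r - 7)/(r + 2)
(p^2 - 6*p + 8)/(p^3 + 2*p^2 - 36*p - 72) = (p^2 - 6*p + 8)/(p^3 + 2*p^2 - 36*p - 72)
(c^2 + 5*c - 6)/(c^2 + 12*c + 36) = (c - 1)/(c + 6)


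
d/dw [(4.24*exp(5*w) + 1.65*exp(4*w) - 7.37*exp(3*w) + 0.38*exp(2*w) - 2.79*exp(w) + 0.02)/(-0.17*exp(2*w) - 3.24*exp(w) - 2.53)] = (-2.1624*exp(6*w) - 55.5114*exp(5*w) - 68.4211*exp(4*w) + 31.0596*exp(3*w) + 54.2328*exp(2*w) - 1.916*exp(w) + 7.1235)*exp(w)/(0.0289*exp(4*w) + 1.1016*exp(3*w) + 11.3578*exp(2*w) + 16.3944*exp(w) + 6.4009)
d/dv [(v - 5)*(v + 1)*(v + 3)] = 3*v^2 - 2*v - 17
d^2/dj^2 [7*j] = 0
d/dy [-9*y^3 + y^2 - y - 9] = -27*y^2 + 2*y - 1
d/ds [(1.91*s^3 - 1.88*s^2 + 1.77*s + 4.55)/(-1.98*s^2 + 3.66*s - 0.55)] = (-3.7818*s^4 + 13.9812*s^3 - 6.5277*s^2 + 20.086*s - 17.6265)/(3.9204*s^4 - 14.4936*s^3 + 15.5736*s^2 - 4.026*s + 0.3025)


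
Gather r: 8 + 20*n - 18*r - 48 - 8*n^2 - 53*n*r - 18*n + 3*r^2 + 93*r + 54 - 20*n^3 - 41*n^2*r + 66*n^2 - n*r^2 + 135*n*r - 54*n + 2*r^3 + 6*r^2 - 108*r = -20*n^3 + 58*n^2 - 52*n + 2*r^3 + r^2*(9 - n) + r*(-41*n^2 + 82*n - 33) + 14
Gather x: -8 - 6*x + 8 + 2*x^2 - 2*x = 2*x^2 - 8*x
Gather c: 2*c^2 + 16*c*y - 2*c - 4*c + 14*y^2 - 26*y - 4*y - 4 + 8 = 2*c^2 + c*(16*y - 6) + 14*y^2 - 30*y + 4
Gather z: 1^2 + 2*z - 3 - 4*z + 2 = -2*z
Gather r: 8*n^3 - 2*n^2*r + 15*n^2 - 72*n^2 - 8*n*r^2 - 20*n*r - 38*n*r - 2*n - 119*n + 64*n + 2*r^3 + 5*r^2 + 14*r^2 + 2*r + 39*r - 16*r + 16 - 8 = 8*n^3 - 57*n^2 - 57*n + 2*r^3 + r^2*(19 - 8*n) + r*(-2*n^2 - 58*n + 25) + 8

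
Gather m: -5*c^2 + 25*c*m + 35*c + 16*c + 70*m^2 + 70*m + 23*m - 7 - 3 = -5*c^2 + 51*c + 70*m^2 + m*(25*c + 93) - 10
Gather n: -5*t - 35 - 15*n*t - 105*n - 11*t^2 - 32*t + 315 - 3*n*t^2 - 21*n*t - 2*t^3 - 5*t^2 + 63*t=n*(-3*t^2 - 36*t - 105) - 2*t^3 - 16*t^2 + 26*t + 280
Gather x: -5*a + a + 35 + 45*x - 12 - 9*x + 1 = -4*a + 36*x + 24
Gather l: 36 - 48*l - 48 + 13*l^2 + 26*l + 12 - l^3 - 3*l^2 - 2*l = -l^3 + 10*l^2 - 24*l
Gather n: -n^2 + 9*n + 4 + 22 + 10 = -n^2 + 9*n + 36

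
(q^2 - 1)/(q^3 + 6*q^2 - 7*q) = (q + 1)/(q*(q + 7))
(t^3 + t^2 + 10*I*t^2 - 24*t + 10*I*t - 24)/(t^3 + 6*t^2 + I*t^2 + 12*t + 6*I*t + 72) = (t^2 + t*(1 + 6*I) + 6*I)/(t^2 + 3*t*(2 - I) - 18*I)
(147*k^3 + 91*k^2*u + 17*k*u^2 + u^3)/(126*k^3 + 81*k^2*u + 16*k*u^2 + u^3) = (7*k + u)/(6*k + u)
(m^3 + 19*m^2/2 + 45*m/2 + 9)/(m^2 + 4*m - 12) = (2*m^2 + 7*m + 3)/(2*(m - 2))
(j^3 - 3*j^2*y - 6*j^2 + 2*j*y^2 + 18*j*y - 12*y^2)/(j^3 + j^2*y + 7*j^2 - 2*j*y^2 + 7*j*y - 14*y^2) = (j^2 - 2*j*y - 6*j + 12*y)/(j^2 + 2*j*y + 7*j + 14*y)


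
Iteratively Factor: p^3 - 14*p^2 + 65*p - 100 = (p - 4)*(p^2 - 10*p + 25) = (p - 5)*(p - 4)*(p - 5)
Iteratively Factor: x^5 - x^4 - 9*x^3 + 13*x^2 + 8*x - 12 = (x + 1)*(x^4 - 2*x^3 - 7*x^2 + 20*x - 12) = (x + 1)*(x + 3)*(x^3 - 5*x^2 + 8*x - 4) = (x - 1)*(x + 1)*(x + 3)*(x^2 - 4*x + 4) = (x - 2)*(x - 1)*(x + 1)*(x + 3)*(x - 2)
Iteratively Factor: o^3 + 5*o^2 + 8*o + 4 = (o + 2)*(o^2 + 3*o + 2) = (o + 1)*(o + 2)*(o + 2)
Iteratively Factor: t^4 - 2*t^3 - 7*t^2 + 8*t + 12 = (t - 2)*(t^3 - 7*t - 6) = (t - 3)*(t - 2)*(t^2 + 3*t + 2) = (t - 3)*(t - 2)*(t + 2)*(t + 1)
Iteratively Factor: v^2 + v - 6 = (v - 2)*(v + 3)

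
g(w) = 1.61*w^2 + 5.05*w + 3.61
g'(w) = 3.22*w + 5.05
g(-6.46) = 38.17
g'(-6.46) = -15.75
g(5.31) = 75.82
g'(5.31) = 22.15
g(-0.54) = 1.35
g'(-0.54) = 3.31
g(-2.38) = 0.71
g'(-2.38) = -2.61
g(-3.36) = 4.82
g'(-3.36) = -5.77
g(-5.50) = 24.54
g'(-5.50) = -12.66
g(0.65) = 7.57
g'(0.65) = 7.14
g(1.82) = 18.13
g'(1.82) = 10.91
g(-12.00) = 174.85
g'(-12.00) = -33.59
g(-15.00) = 290.11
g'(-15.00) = -43.25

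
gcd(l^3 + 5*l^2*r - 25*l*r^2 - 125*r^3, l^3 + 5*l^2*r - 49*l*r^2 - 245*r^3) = l + 5*r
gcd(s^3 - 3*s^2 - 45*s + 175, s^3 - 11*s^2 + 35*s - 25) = s^2 - 10*s + 25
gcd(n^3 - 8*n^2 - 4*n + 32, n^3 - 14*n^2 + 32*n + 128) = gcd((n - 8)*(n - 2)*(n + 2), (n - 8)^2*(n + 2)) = n^2 - 6*n - 16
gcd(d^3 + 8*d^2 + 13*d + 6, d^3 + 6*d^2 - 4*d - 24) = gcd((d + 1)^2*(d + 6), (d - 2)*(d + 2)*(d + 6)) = d + 6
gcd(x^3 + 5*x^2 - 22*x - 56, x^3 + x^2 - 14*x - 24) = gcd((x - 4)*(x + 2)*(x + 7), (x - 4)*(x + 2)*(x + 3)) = x^2 - 2*x - 8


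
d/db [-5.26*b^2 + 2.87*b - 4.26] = 2.87 - 10.52*b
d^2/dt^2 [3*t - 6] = 0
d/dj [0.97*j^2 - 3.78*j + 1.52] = 1.94*j - 3.78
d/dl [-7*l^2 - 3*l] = -14*l - 3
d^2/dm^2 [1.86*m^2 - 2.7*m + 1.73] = 3.72000000000000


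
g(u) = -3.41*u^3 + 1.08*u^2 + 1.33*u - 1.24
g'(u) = -10.23*u^2 + 2.16*u + 1.33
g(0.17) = -1.00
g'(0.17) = 1.40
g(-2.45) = 52.13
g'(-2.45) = -65.37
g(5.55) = -543.54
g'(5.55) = -301.79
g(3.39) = -117.17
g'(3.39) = -108.91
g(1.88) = -17.58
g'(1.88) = -30.77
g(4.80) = -347.09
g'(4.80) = -224.00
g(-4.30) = 284.13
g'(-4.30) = -197.11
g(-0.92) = 1.11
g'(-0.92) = -9.32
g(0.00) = -1.24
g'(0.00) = 1.33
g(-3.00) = 96.56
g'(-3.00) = -97.22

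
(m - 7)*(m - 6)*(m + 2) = m^3 - 11*m^2 + 16*m + 84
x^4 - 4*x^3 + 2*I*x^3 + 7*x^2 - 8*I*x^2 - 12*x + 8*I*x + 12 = (x - 2)^2*(x - I)*(x + 3*I)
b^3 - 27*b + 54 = (b - 3)^2*(b + 6)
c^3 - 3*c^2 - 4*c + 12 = (c - 3)*(c - 2)*(c + 2)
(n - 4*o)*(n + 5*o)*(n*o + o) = n^3*o + n^2*o^2 + n^2*o - 20*n*o^3 + n*o^2 - 20*o^3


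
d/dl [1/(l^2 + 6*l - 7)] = 2*(-l - 3)/(l^2 + 6*l - 7)^2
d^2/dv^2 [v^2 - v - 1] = 2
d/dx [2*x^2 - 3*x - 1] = 4*x - 3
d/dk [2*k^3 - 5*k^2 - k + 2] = 6*k^2 - 10*k - 1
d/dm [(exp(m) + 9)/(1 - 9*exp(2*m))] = (18*(exp(m) + 9)*exp(m) - 9*exp(2*m) + 1)*exp(m)/(9*exp(2*m) - 1)^2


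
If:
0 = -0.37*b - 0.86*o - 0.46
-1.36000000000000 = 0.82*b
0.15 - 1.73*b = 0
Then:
No Solution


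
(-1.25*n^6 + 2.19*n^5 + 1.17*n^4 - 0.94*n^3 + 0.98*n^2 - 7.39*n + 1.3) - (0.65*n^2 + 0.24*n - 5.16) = -1.25*n^6 + 2.19*n^5 + 1.17*n^4 - 0.94*n^3 + 0.33*n^2 - 7.63*n + 6.46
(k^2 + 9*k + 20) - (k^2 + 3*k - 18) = 6*k + 38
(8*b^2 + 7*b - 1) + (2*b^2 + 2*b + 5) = 10*b^2 + 9*b + 4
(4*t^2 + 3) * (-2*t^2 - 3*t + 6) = -8*t^4 - 12*t^3 + 18*t^2 - 9*t + 18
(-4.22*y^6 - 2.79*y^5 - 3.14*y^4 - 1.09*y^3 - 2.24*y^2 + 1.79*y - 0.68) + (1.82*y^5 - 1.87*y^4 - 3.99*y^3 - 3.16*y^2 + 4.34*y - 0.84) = -4.22*y^6 - 0.97*y^5 - 5.01*y^4 - 5.08*y^3 - 5.4*y^2 + 6.13*y - 1.52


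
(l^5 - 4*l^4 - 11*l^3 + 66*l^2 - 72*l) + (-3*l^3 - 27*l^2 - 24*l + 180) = l^5 - 4*l^4 - 14*l^3 + 39*l^2 - 96*l + 180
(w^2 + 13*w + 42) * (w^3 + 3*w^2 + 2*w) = w^5 + 16*w^4 + 83*w^3 + 152*w^2 + 84*w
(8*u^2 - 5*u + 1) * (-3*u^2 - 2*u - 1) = -24*u^4 - u^3 - u^2 + 3*u - 1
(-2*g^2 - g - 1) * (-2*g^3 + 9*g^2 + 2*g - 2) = 4*g^5 - 16*g^4 - 11*g^3 - 7*g^2 + 2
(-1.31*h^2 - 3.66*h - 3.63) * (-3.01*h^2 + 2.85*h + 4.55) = 3.9431*h^4 + 7.2831*h^3 - 5.4652*h^2 - 26.9985*h - 16.5165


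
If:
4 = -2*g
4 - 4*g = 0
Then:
No Solution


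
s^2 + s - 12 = (s - 3)*(s + 4)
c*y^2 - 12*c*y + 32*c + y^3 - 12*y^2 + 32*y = (c + y)*(y - 8)*(y - 4)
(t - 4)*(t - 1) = t^2 - 5*t + 4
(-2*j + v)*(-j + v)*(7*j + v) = 14*j^3 - 19*j^2*v + 4*j*v^2 + v^3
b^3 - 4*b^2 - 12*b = b*(b - 6)*(b + 2)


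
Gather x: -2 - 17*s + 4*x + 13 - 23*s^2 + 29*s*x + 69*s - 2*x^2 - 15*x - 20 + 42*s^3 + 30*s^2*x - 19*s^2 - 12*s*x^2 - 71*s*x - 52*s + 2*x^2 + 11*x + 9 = 42*s^3 - 42*s^2 - 12*s*x^2 + x*(30*s^2 - 42*s)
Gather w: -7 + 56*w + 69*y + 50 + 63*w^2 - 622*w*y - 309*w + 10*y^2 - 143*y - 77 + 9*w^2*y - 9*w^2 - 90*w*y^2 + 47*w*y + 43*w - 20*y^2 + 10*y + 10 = w^2*(9*y + 54) + w*(-90*y^2 - 575*y - 210) - 10*y^2 - 64*y - 24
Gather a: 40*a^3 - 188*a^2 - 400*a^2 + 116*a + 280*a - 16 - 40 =40*a^3 - 588*a^2 + 396*a - 56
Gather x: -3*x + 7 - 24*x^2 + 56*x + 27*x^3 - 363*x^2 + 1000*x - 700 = 27*x^3 - 387*x^2 + 1053*x - 693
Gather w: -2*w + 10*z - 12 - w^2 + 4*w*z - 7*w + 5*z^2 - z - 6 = -w^2 + w*(4*z - 9) + 5*z^2 + 9*z - 18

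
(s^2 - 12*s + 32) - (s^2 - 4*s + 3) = 29 - 8*s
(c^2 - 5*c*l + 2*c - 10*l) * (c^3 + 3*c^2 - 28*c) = c^5 - 5*c^4*l + 5*c^4 - 25*c^3*l - 22*c^3 + 110*c^2*l - 56*c^2 + 280*c*l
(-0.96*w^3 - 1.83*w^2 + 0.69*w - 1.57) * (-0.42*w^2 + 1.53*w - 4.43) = 0.4032*w^5 - 0.7002*w^4 + 1.1631*w^3 + 9.822*w^2 - 5.4588*w + 6.9551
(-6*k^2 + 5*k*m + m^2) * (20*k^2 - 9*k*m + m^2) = -120*k^4 + 154*k^3*m - 31*k^2*m^2 - 4*k*m^3 + m^4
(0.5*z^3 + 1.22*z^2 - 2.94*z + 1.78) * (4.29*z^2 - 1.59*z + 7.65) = 2.145*z^5 + 4.4388*z^4 - 10.7274*z^3 + 21.6438*z^2 - 25.3212*z + 13.617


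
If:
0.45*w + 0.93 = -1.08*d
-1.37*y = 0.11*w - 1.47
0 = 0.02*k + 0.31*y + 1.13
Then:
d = 5.18939393939394*y - 6.42929292929293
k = -15.5*y - 56.5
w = 13.3636363636364 - 12.4545454545455*y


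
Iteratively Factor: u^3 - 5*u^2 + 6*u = (u - 2)*(u^2 - 3*u) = (u - 3)*(u - 2)*(u)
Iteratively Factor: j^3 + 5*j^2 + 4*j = (j)*(j^2 + 5*j + 4) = j*(j + 4)*(j + 1)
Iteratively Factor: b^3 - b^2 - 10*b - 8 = (b + 1)*(b^2 - 2*b - 8) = (b - 4)*(b + 1)*(b + 2)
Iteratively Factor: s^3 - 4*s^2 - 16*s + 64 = (s - 4)*(s^2 - 16) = (s - 4)*(s + 4)*(s - 4)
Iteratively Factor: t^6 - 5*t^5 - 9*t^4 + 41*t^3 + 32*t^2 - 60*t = (t + 2)*(t^5 - 7*t^4 + 5*t^3 + 31*t^2 - 30*t) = (t - 3)*(t + 2)*(t^4 - 4*t^3 - 7*t^2 + 10*t) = t*(t - 3)*(t + 2)*(t^3 - 4*t^2 - 7*t + 10) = t*(t - 3)*(t + 2)^2*(t^2 - 6*t + 5) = t*(t - 5)*(t - 3)*(t + 2)^2*(t - 1)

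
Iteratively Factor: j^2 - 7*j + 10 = (j - 5)*(j - 2)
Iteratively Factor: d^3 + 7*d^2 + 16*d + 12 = (d + 2)*(d^2 + 5*d + 6) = (d + 2)*(d + 3)*(d + 2)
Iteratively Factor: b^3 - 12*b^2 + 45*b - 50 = (b - 2)*(b^2 - 10*b + 25) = (b - 5)*(b - 2)*(b - 5)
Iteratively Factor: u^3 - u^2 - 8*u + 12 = (u - 2)*(u^2 + u - 6) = (u - 2)^2*(u + 3)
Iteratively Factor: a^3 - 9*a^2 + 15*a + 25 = (a - 5)*(a^2 - 4*a - 5) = (a - 5)^2*(a + 1)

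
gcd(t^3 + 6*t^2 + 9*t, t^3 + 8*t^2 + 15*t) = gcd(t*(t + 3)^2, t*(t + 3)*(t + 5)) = t^2 + 3*t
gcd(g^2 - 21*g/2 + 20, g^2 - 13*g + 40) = g - 8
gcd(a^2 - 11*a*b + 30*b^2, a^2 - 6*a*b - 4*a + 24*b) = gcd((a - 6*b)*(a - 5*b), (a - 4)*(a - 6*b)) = a - 6*b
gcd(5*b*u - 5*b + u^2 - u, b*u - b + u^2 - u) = u - 1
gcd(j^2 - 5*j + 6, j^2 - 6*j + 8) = j - 2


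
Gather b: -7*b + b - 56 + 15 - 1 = -6*b - 42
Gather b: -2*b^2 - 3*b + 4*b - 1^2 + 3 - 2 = -2*b^2 + b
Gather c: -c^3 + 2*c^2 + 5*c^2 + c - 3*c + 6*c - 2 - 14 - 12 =-c^3 + 7*c^2 + 4*c - 28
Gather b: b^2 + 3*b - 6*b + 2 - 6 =b^2 - 3*b - 4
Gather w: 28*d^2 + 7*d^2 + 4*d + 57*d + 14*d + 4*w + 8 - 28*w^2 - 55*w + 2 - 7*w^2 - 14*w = 35*d^2 + 75*d - 35*w^2 - 65*w + 10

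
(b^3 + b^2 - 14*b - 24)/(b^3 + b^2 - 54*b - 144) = (b^2 - 2*b - 8)/(b^2 - 2*b - 48)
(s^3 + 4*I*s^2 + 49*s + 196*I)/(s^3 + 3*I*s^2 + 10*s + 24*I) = (s^2 + 49)/(s^2 - I*s + 6)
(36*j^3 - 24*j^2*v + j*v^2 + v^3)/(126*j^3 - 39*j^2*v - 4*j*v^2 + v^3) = (-2*j + v)/(-7*j + v)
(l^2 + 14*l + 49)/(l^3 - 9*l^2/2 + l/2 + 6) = 2*(l^2 + 14*l + 49)/(2*l^3 - 9*l^2 + l + 12)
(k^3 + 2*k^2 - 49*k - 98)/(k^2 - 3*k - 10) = (k^2 - 49)/(k - 5)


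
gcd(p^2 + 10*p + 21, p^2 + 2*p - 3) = p + 3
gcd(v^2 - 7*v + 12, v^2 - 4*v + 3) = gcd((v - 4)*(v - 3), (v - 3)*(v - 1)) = v - 3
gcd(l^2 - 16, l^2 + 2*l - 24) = l - 4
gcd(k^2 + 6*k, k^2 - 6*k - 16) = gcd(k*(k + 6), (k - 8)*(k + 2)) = 1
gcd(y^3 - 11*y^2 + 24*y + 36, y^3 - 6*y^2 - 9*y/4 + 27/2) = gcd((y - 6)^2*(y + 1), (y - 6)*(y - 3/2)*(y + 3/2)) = y - 6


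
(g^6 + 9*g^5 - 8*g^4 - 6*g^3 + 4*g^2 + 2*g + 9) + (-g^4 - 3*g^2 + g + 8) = g^6 + 9*g^5 - 9*g^4 - 6*g^3 + g^2 + 3*g + 17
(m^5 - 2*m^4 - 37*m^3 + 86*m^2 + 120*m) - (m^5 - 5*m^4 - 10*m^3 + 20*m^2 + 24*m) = 3*m^4 - 27*m^3 + 66*m^2 + 96*m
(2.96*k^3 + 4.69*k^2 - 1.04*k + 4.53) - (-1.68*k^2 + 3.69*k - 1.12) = 2.96*k^3 + 6.37*k^2 - 4.73*k + 5.65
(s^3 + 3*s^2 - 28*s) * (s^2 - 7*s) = s^5 - 4*s^4 - 49*s^3 + 196*s^2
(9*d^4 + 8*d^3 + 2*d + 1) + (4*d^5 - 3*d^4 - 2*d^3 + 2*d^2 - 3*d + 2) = 4*d^5 + 6*d^4 + 6*d^3 + 2*d^2 - d + 3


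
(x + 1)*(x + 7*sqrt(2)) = x^2 + x + 7*sqrt(2)*x + 7*sqrt(2)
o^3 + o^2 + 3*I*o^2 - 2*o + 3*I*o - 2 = (o + 1)*(o + I)*(o + 2*I)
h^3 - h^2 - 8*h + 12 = (h - 2)^2*(h + 3)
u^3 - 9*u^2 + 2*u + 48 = (u - 8)*(u - 3)*(u + 2)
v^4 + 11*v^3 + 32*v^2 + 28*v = v*(v + 2)^2*(v + 7)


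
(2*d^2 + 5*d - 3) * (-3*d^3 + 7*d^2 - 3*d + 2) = -6*d^5 - d^4 + 38*d^3 - 32*d^2 + 19*d - 6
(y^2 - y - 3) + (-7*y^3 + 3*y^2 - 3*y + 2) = -7*y^3 + 4*y^2 - 4*y - 1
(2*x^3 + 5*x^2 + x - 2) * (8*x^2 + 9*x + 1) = 16*x^5 + 58*x^4 + 55*x^3 - 2*x^2 - 17*x - 2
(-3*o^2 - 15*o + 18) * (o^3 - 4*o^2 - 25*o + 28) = -3*o^5 - 3*o^4 + 153*o^3 + 219*o^2 - 870*o + 504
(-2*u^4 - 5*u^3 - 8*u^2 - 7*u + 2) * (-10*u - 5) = 20*u^5 + 60*u^4 + 105*u^3 + 110*u^2 + 15*u - 10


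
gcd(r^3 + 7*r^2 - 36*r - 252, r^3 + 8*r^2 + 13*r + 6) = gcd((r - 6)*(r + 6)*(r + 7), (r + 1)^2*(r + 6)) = r + 6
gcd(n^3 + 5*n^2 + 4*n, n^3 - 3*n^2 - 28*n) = n^2 + 4*n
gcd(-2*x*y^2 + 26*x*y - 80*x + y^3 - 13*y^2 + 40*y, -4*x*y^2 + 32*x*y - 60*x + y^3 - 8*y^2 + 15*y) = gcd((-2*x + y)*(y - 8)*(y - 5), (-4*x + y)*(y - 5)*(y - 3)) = y - 5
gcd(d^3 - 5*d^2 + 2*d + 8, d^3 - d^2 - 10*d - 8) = d^2 - 3*d - 4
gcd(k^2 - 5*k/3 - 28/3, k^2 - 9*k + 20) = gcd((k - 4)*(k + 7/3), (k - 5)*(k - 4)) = k - 4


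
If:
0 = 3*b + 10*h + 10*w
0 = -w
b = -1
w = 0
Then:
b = -1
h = 3/10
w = 0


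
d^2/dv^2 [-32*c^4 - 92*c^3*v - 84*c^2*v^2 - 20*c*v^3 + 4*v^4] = -168*c^2 - 120*c*v + 48*v^2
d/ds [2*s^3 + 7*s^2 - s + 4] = 6*s^2 + 14*s - 1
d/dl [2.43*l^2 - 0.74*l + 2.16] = 4.86*l - 0.74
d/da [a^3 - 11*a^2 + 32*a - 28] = 3*a^2 - 22*a + 32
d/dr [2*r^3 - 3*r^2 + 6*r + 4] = 6*r^2 - 6*r + 6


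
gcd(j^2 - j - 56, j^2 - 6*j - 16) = j - 8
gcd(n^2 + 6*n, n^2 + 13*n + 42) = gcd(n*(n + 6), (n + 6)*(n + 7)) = n + 6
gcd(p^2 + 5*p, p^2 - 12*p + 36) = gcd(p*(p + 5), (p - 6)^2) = 1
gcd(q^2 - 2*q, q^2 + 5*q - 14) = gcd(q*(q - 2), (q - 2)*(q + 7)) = q - 2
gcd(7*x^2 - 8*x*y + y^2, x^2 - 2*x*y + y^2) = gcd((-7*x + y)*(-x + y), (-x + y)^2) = x - y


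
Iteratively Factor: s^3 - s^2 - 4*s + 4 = (s - 2)*(s^2 + s - 2) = (s - 2)*(s - 1)*(s + 2)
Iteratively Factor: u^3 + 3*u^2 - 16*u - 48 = (u + 4)*(u^2 - u - 12) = (u + 3)*(u + 4)*(u - 4)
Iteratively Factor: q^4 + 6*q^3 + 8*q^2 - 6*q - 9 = (q + 3)*(q^3 + 3*q^2 - q - 3) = (q + 3)^2*(q^2 - 1) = (q - 1)*(q + 3)^2*(q + 1)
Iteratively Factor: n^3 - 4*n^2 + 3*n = (n - 1)*(n^2 - 3*n) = (n - 3)*(n - 1)*(n)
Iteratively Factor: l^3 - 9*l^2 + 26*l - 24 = (l - 4)*(l^2 - 5*l + 6) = (l - 4)*(l - 2)*(l - 3)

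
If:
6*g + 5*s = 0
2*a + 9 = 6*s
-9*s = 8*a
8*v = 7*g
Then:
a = -27/22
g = -10/11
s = 12/11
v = -35/44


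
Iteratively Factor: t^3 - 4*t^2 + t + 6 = (t - 3)*(t^2 - t - 2) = (t - 3)*(t + 1)*(t - 2)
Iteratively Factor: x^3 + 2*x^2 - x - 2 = (x - 1)*(x^2 + 3*x + 2) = (x - 1)*(x + 2)*(x + 1)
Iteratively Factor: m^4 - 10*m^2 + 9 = (m - 3)*(m^3 + 3*m^2 - m - 3) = (m - 3)*(m - 1)*(m^2 + 4*m + 3) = (m - 3)*(m - 1)*(m + 1)*(m + 3)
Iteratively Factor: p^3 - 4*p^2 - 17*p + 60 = (p - 3)*(p^2 - p - 20) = (p - 3)*(p + 4)*(p - 5)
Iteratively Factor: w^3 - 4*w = (w - 2)*(w^2 + 2*w) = (w - 2)*(w + 2)*(w)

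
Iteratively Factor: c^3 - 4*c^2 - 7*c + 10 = (c - 5)*(c^2 + c - 2) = (c - 5)*(c + 2)*(c - 1)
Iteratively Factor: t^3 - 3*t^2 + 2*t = (t - 1)*(t^2 - 2*t) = t*(t - 1)*(t - 2)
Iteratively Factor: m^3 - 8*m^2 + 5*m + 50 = (m - 5)*(m^2 - 3*m - 10) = (m - 5)^2*(m + 2)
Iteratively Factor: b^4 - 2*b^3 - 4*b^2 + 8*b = (b - 2)*(b^3 - 4*b) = b*(b - 2)*(b^2 - 4) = b*(b - 2)*(b + 2)*(b - 2)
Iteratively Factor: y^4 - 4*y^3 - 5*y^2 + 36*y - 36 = (y - 2)*(y^3 - 2*y^2 - 9*y + 18) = (y - 2)^2*(y^2 - 9) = (y - 2)^2*(y + 3)*(y - 3)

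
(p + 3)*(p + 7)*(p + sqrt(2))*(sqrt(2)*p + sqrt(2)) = sqrt(2)*p^4 + 2*p^3 + 11*sqrt(2)*p^3 + 22*p^2 + 31*sqrt(2)*p^2 + 21*sqrt(2)*p + 62*p + 42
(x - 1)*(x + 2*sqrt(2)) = x^2 - x + 2*sqrt(2)*x - 2*sqrt(2)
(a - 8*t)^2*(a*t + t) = a^3*t - 16*a^2*t^2 + a^2*t + 64*a*t^3 - 16*a*t^2 + 64*t^3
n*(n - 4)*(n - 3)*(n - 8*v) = n^4 - 8*n^3*v - 7*n^3 + 56*n^2*v + 12*n^2 - 96*n*v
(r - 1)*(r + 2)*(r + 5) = r^3 + 6*r^2 + 3*r - 10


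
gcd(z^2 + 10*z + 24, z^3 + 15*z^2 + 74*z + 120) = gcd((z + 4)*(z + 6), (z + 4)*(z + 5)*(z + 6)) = z^2 + 10*z + 24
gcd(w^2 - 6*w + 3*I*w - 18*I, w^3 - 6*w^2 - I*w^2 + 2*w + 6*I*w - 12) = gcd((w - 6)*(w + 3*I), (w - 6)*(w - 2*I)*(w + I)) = w - 6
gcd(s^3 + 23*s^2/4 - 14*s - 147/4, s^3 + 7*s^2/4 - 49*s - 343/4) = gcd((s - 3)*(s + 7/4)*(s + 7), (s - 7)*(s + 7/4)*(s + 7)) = s^2 + 35*s/4 + 49/4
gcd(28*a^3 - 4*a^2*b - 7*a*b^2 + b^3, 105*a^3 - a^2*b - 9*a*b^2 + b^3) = 7*a - b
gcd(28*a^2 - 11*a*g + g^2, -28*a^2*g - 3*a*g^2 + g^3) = 7*a - g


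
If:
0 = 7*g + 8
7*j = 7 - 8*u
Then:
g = -8/7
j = 1 - 8*u/7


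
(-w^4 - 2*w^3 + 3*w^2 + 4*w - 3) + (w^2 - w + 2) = -w^4 - 2*w^3 + 4*w^2 + 3*w - 1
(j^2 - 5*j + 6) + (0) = j^2 - 5*j + 6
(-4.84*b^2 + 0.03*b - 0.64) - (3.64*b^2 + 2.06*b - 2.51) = -8.48*b^2 - 2.03*b + 1.87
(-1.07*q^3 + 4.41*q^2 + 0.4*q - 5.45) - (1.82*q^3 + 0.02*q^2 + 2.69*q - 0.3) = -2.89*q^3 + 4.39*q^2 - 2.29*q - 5.15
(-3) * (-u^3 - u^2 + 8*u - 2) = 3*u^3 + 3*u^2 - 24*u + 6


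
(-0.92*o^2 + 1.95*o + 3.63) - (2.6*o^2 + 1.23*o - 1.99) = -3.52*o^2 + 0.72*o + 5.62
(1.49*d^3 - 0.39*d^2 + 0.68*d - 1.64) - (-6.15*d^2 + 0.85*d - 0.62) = 1.49*d^3 + 5.76*d^2 - 0.17*d - 1.02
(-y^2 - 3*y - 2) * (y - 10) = -y^3 + 7*y^2 + 28*y + 20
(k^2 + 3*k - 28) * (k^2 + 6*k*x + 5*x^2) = k^4 + 6*k^3*x + 3*k^3 + 5*k^2*x^2 + 18*k^2*x - 28*k^2 + 15*k*x^2 - 168*k*x - 140*x^2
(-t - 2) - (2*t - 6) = 4 - 3*t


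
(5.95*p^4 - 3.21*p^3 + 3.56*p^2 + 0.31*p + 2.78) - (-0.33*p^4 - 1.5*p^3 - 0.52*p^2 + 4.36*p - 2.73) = 6.28*p^4 - 1.71*p^3 + 4.08*p^2 - 4.05*p + 5.51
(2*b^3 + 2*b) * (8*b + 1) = 16*b^4 + 2*b^3 + 16*b^2 + 2*b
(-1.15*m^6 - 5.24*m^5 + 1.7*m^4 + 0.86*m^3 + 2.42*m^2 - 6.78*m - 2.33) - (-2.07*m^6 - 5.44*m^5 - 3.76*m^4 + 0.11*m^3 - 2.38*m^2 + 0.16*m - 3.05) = 0.92*m^6 + 0.2*m^5 + 5.46*m^4 + 0.75*m^3 + 4.8*m^2 - 6.94*m + 0.72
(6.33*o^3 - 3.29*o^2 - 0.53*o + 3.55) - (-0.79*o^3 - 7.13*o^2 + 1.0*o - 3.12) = 7.12*o^3 + 3.84*o^2 - 1.53*o + 6.67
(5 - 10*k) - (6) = -10*k - 1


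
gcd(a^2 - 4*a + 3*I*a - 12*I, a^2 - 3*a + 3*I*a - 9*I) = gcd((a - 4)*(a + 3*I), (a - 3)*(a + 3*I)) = a + 3*I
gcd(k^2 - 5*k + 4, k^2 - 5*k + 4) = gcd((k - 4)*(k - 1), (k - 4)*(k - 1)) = k^2 - 5*k + 4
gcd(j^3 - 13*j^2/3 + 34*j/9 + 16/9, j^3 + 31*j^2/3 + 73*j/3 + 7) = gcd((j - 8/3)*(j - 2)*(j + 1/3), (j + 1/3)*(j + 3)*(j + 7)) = j + 1/3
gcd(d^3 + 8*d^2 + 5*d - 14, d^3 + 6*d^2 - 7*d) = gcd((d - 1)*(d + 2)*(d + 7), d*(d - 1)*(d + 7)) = d^2 + 6*d - 7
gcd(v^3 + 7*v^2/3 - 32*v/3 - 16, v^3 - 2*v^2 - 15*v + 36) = v^2 + v - 12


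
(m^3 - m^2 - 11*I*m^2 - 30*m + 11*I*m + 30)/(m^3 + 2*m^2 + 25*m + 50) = (m^2 - m*(1 + 6*I) + 6*I)/(m^2 + m*(2 + 5*I) + 10*I)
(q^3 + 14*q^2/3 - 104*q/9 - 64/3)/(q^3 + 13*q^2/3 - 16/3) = (q^2 + 10*q/3 - 16)/(q^2 + 3*q - 4)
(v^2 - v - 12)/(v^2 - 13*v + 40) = (v^2 - v - 12)/(v^2 - 13*v + 40)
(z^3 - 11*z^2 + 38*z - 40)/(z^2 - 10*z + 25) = (z^2 - 6*z + 8)/(z - 5)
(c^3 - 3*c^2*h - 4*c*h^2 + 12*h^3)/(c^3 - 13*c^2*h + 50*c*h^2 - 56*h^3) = (c^2 - c*h - 6*h^2)/(c^2 - 11*c*h + 28*h^2)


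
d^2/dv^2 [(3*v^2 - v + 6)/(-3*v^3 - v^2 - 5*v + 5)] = 2*(-27*v^6 + 27*v^5 - 180*v^4 - 458*v^3 - 243*v^2 - 345*v - 230)/(27*v^9 + 27*v^8 + 144*v^7 - 44*v^6 + 150*v^5 - 390*v^4 + 200*v^3 - 300*v^2 + 375*v - 125)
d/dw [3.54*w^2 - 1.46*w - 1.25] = 7.08*w - 1.46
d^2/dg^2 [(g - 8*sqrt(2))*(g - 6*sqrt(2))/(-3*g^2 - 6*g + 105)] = 2*(2*g^3 + 14*sqrt(2)*g^3 - 393*g^2 - 576*g + 1470*sqrt(2)*g - 4969 + 980*sqrt(2))/(3*(g^6 + 6*g^5 - 93*g^4 - 412*g^3 + 3255*g^2 + 7350*g - 42875))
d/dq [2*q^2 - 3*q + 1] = 4*q - 3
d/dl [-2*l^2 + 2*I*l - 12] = -4*l + 2*I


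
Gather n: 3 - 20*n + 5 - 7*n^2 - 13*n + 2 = -7*n^2 - 33*n + 10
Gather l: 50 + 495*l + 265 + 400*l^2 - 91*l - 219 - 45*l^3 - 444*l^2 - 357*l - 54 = -45*l^3 - 44*l^2 + 47*l + 42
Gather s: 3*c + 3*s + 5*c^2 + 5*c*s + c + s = 5*c^2 + 4*c + s*(5*c + 4)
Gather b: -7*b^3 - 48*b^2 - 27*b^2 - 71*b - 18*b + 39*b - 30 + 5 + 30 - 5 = -7*b^3 - 75*b^2 - 50*b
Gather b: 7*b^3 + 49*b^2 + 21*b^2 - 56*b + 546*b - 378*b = 7*b^3 + 70*b^2 + 112*b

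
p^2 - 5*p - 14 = (p - 7)*(p + 2)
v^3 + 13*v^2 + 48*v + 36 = (v + 1)*(v + 6)^2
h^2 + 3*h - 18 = (h - 3)*(h + 6)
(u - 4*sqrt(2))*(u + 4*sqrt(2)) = u^2 - 32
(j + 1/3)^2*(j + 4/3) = j^3 + 2*j^2 + j + 4/27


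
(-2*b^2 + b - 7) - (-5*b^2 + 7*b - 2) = 3*b^2 - 6*b - 5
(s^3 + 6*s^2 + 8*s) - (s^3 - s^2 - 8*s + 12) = 7*s^2 + 16*s - 12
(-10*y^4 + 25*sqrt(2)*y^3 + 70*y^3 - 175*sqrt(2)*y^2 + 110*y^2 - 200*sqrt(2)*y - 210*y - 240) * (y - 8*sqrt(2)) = -10*y^5 + 70*y^4 + 105*sqrt(2)*y^4 - 735*sqrt(2)*y^3 - 290*y^3 - 1080*sqrt(2)*y^2 + 2590*y^2 + 1680*sqrt(2)*y + 2960*y + 1920*sqrt(2)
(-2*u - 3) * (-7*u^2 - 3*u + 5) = 14*u^3 + 27*u^2 - u - 15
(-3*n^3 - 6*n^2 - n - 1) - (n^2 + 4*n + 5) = -3*n^3 - 7*n^2 - 5*n - 6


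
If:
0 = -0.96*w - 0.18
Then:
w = -0.19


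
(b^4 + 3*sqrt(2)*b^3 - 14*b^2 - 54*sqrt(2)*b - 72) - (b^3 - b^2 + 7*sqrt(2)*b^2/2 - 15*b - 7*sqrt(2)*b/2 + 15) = b^4 - b^3 + 3*sqrt(2)*b^3 - 13*b^2 - 7*sqrt(2)*b^2/2 - 101*sqrt(2)*b/2 + 15*b - 87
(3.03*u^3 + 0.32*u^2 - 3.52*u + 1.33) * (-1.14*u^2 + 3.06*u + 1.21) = -3.4542*u^5 + 8.907*u^4 + 8.6583*u^3 - 11.9002*u^2 - 0.1894*u + 1.6093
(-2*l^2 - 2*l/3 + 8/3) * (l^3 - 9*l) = -2*l^5 - 2*l^4/3 + 62*l^3/3 + 6*l^2 - 24*l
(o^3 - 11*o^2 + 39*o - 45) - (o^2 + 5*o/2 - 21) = o^3 - 12*o^2 + 73*o/2 - 24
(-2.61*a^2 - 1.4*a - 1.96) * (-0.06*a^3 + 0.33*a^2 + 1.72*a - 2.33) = 0.1566*a^5 - 0.7773*a^4 - 4.8336*a^3 + 3.0265*a^2 - 0.1092*a + 4.5668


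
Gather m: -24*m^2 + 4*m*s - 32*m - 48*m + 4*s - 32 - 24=-24*m^2 + m*(4*s - 80) + 4*s - 56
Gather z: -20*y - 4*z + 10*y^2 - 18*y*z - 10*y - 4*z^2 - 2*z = 10*y^2 - 30*y - 4*z^2 + z*(-18*y - 6)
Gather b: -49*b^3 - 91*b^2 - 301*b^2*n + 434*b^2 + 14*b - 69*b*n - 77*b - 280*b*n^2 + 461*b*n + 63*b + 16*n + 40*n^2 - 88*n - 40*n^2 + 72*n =-49*b^3 + b^2*(343 - 301*n) + b*(-280*n^2 + 392*n)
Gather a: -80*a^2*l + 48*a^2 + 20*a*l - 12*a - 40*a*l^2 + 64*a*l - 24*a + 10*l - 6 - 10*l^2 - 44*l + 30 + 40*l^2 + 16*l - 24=a^2*(48 - 80*l) + a*(-40*l^2 + 84*l - 36) + 30*l^2 - 18*l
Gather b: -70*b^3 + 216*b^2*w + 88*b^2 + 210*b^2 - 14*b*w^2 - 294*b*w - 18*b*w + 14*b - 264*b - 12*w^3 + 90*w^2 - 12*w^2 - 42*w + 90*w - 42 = -70*b^3 + b^2*(216*w + 298) + b*(-14*w^2 - 312*w - 250) - 12*w^3 + 78*w^2 + 48*w - 42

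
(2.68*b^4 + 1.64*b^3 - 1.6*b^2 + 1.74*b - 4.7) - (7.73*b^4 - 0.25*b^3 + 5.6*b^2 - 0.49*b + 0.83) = -5.05*b^4 + 1.89*b^3 - 7.2*b^2 + 2.23*b - 5.53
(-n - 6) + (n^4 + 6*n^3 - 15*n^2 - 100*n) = n^4 + 6*n^3 - 15*n^2 - 101*n - 6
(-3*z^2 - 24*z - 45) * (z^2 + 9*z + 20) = -3*z^4 - 51*z^3 - 321*z^2 - 885*z - 900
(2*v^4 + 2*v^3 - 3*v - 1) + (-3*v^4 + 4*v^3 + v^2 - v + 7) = -v^4 + 6*v^3 + v^2 - 4*v + 6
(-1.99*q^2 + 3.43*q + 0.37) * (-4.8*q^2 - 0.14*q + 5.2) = 9.552*q^4 - 16.1854*q^3 - 12.6042*q^2 + 17.7842*q + 1.924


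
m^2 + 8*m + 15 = (m + 3)*(m + 5)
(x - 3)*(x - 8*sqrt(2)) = x^2 - 8*sqrt(2)*x - 3*x + 24*sqrt(2)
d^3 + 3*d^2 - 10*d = d*(d - 2)*(d + 5)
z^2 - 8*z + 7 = (z - 7)*(z - 1)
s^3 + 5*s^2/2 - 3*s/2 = s*(s - 1/2)*(s + 3)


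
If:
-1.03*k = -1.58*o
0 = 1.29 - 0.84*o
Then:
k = 2.36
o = 1.54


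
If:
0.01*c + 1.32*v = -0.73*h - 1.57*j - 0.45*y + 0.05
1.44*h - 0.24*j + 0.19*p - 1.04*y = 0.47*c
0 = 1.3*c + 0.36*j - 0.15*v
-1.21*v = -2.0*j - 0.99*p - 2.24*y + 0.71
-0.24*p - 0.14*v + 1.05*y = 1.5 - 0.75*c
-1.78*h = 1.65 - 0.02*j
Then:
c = 15.35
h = -1.36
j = -38.45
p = 90.61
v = 40.74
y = 16.61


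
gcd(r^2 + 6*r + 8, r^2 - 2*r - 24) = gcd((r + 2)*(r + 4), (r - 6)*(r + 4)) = r + 4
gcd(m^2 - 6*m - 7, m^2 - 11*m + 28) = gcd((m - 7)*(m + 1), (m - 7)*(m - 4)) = m - 7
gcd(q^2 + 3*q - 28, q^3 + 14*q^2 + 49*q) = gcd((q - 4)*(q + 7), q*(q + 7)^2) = q + 7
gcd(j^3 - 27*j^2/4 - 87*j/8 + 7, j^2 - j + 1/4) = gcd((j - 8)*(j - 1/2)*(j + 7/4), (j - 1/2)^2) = j - 1/2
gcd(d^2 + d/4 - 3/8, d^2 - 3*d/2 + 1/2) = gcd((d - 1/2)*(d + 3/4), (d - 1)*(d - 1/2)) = d - 1/2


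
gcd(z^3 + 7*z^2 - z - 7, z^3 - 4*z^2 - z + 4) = z^2 - 1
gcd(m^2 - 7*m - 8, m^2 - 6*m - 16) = m - 8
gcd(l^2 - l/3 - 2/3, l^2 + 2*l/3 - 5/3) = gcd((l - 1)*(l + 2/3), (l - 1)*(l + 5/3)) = l - 1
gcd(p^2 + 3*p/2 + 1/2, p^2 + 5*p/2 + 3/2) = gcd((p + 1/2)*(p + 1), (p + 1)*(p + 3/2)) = p + 1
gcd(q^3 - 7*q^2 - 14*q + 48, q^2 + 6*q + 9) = q + 3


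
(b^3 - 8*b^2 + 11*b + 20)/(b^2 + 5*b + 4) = (b^2 - 9*b + 20)/(b + 4)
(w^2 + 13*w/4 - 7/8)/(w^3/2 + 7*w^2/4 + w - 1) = (8*w^2 + 26*w - 7)/(2*(2*w^3 + 7*w^2 + 4*w - 4))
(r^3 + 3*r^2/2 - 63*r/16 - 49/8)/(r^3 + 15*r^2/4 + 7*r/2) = (4*r^2 - r - 14)/(4*r*(r + 2))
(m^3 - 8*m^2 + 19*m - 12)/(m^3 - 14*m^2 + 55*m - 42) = (m^2 - 7*m + 12)/(m^2 - 13*m + 42)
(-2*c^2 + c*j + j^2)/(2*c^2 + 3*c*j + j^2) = (-c + j)/(c + j)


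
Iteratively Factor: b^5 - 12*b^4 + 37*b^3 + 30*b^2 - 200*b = (b - 5)*(b^4 - 7*b^3 + 2*b^2 + 40*b) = (b - 5)^2*(b^3 - 2*b^2 - 8*b) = (b - 5)^2*(b + 2)*(b^2 - 4*b) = b*(b - 5)^2*(b + 2)*(b - 4)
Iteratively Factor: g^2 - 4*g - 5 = (g + 1)*(g - 5)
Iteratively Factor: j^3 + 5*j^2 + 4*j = (j + 4)*(j^2 + j) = j*(j + 4)*(j + 1)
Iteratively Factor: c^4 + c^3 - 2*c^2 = (c - 1)*(c^3 + 2*c^2) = c*(c - 1)*(c^2 + 2*c) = c^2*(c - 1)*(c + 2)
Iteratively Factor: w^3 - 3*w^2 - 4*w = (w)*(w^2 - 3*w - 4) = w*(w + 1)*(w - 4)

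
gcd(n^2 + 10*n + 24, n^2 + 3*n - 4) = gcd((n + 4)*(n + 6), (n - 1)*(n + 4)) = n + 4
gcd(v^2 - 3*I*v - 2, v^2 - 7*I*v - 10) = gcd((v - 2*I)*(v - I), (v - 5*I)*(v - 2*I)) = v - 2*I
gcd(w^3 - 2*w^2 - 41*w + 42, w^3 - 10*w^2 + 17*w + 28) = w - 7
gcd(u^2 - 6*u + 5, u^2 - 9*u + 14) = 1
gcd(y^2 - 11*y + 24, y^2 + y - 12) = y - 3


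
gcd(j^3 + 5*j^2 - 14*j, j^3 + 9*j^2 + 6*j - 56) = j^2 + 5*j - 14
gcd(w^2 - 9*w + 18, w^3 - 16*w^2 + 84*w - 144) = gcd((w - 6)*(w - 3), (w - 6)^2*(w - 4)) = w - 6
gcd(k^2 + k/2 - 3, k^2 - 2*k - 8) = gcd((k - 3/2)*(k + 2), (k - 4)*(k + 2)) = k + 2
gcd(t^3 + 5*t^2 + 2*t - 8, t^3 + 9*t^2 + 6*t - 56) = t + 4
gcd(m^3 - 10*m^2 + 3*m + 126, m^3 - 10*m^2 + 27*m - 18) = m - 6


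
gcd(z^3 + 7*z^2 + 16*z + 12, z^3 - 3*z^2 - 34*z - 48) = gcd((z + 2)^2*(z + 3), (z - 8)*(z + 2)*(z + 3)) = z^2 + 5*z + 6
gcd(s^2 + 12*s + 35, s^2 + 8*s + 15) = s + 5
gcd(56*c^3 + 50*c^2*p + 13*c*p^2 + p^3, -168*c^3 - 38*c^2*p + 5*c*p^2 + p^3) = 28*c^2 + 11*c*p + p^2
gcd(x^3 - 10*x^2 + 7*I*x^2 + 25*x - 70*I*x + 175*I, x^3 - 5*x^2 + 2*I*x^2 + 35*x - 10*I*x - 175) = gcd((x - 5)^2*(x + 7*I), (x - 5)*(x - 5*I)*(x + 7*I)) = x^2 + x*(-5 + 7*I) - 35*I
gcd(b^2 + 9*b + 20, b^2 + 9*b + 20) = b^2 + 9*b + 20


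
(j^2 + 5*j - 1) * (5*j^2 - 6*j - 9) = 5*j^4 + 19*j^3 - 44*j^2 - 39*j + 9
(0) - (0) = 0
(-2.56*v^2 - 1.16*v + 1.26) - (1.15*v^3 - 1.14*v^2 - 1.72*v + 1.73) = -1.15*v^3 - 1.42*v^2 + 0.56*v - 0.47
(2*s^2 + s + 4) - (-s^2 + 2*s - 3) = 3*s^2 - s + 7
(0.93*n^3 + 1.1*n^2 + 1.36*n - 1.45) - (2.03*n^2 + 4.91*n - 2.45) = 0.93*n^3 - 0.93*n^2 - 3.55*n + 1.0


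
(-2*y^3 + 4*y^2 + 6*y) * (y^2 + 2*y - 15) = -2*y^5 + 44*y^3 - 48*y^2 - 90*y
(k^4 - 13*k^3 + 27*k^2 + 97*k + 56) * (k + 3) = k^5 - 10*k^4 - 12*k^3 + 178*k^2 + 347*k + 168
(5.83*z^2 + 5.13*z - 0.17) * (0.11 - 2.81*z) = -16.3823*z^3 - 13.774*z^2 + 1.042*z - 0.0187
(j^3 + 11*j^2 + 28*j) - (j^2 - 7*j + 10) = j^3 + 10*j^2 + 35*j - 10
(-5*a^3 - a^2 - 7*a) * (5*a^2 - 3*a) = -25*a^5 + 10*a^4 - 32*a^3 + 21*a^2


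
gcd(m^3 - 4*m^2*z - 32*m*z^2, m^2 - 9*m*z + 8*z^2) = -m + 8*z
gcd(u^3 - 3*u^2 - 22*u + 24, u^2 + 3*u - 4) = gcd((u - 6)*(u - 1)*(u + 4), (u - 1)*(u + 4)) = u^2 + 3*u - 4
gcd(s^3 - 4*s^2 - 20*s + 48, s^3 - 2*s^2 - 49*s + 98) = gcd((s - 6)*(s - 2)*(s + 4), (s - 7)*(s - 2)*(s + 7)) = s - 2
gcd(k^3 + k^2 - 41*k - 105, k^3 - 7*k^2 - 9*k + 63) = k^2 - 4*k - 21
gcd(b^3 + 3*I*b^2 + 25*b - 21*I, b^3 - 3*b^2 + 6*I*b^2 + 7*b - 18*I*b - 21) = b^2 + 6*I*b + 7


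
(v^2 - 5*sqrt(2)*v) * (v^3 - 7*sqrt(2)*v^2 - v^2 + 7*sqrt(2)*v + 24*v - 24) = v^5 - 12*sqrt(2)*v^4 - v^4 + 12*sqrt(2)*v^3 + 94*v^3 - 120*sqrt(2)*v^2 - 94*v^2 + 120*sqrt(2)*v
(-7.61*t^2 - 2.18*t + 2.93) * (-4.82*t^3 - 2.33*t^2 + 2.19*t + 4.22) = 36.6802*t^5 + 28.2389*t^4 - 25.7091*t^3 - 43.7153*t^2 - 2.7829*t + 12.3646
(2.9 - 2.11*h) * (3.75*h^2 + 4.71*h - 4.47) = -7.9125*h^3 + 0.936900000000001*h^2 + 23.0907*h - 12.963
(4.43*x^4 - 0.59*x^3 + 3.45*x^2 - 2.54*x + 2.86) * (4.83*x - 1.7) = 21.3969*x^5 - 10.3807*x^4 + 17.6665*x^3 - 18.1332*x^2 + 18.1318*x - 4.862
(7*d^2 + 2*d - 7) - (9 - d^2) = 8*d^2 + 2*d - 16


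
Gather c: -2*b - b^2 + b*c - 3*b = -b^2 + b*c - 5*b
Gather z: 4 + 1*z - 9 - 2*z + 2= -z - 3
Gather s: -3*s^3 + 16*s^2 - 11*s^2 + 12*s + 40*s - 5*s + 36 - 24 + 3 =-3*s^3 + 5*s^2 + 47*s + 15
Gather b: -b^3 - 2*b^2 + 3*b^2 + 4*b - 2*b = -b^3 + b^2 + 2*b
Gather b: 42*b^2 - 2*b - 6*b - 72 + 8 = 42*b^2 - 8*b - 64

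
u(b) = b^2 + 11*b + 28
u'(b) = 2*b + 11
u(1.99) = 53.85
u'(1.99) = 14.98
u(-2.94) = 4.30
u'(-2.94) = 5.12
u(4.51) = 97.95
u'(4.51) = 20.02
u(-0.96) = 18.36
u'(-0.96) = 9.08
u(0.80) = 37.44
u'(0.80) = 12.60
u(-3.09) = 3.56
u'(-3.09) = 4.82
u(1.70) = 49.59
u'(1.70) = 14.40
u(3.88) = 85.73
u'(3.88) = 18.76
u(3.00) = 70.00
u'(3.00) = 17.00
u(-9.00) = 10.00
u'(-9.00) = -7.00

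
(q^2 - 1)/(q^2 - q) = (q + 1)/q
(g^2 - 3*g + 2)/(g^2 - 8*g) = (g^2 - 3*g + 2)/(g*(g - 8))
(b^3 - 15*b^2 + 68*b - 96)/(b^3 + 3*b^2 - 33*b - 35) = (b^3 - 15*b^2 + 68*b - 96)/(b^3 + 3*b^2 - 33*b - 35)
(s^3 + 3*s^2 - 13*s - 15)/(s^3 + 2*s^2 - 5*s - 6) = (s^2 + 2*s - 15)/(s^2 + s - 6)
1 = 1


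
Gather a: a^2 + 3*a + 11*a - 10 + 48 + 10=a^2 + 14*a + 48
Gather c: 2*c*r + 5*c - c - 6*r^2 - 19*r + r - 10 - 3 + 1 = c*(2*r + 4) - 6*r^2 - 18*r - 12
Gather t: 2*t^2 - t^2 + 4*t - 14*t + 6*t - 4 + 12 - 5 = t^2 - 4*t + 3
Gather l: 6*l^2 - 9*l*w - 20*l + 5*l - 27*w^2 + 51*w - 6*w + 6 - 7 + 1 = 6*l^2 + l*(-9*w - 15) - 27*w^2 + 45*w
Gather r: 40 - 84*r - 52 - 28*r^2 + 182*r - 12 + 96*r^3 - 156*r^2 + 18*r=96*r^3 - 184*r^2 + 116*r - 24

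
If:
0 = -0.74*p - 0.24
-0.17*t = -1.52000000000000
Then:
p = -0.32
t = 8.94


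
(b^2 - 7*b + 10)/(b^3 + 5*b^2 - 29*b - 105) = (b - 2)/(b^2 + 10*b + 21)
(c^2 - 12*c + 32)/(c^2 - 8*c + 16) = (c - 8)/(c - 4)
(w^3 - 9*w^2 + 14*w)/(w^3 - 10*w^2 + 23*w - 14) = w/(w - 1)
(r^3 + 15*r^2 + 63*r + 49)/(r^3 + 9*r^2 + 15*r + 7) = (r + 7)/(r + 1)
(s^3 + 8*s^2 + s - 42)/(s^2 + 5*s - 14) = s + 3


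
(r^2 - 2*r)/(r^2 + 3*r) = (r - 2)/(r + 3)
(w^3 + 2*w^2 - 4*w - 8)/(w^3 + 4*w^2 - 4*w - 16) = (w + 2)/(w + 4)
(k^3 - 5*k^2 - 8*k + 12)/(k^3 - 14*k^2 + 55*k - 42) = (k + 2)/(k - 7)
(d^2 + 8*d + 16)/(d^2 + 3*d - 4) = (d + 4)/(d - 1)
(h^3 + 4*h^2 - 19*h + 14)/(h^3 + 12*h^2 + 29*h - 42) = (h - 2)/(h + 6)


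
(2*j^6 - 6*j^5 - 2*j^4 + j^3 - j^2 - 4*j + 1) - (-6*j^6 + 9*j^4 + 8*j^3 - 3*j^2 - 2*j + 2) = 8*j^6 - 6*j^5 - 11*j^4 - 7*j^3 + 2*j^2 - 2*j - 1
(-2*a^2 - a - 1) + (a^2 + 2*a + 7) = -a^2 + a + 6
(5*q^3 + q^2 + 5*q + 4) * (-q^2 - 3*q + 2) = -5*q^5 - 16*q^4 + 2*q^3 - 17*q^2 - 2*q + 8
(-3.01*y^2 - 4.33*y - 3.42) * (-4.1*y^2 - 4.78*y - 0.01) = 12.341*y^4 + 32.1408*y^3 + 34.7495*y^2 + 16.3909*y + 0.0342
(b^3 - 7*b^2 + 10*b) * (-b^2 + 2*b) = -b^5 + 9*b^4 - 24*b^3 + 20*b^2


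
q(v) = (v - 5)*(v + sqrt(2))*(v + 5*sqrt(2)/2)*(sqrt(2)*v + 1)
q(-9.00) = 6806.09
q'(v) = sqrt(2)*(v - 5)*(v + sqrt(2))*(v + 5*sqrt(2)/2) + (v - 5)*(v + sqrt(2))*(sqrt(2)*v + 1) + (v - 5)*(v + 5*sqrt(2)/2)*(sqrt(2)*v + 1) + (v + sqrt(2))*(v + 5*sqrt(2)/2)*(sqrt(2)*v + 1) = 4*sqrt(2)*v^3 - 15*sqrt(2)*v^2 + 24*v^2 - 80*v + 17*sqrt(2)*v - 85*sqrt(2)/2 + 5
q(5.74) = 447.73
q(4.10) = -257.61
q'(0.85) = -97.18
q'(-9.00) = -3449.59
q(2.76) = -288.63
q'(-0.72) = -15.48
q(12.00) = 26215.08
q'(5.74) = 785.33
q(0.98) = -103.69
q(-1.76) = -6.18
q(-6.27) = 1177.26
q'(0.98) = -101.94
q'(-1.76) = 21.18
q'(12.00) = 9449.74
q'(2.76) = -69.39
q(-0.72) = 0.20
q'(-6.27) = -989.06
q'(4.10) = 152.19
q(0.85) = -90.74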